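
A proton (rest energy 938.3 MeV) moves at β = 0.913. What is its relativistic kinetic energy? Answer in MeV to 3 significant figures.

γ = 1/√(1 − 0.913²) = 2.4512
K = (γ − 1)m₀c² = (2.4512 − 1) × 938.3 MeV = 1.4512 × 938.3 MeV = 1360 MeV

K ≈ 1360 MeV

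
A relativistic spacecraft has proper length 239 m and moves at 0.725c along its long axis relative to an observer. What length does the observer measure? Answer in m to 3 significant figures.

L ≈ 165 m

γ = 1/√(1 − 0.725²) = 1.4519
Length contraction: L = L₀/γ = 239/1.4519 = 165 m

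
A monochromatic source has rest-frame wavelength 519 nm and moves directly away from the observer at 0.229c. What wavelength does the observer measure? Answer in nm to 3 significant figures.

λ_obs ≈ 655 nm

Relativistic Doppler: λ_obs = λ_src √((1+β)/(1−β))
= 519 × √(1.2290/0.77100) = 519 × 1.2626 = 655 nm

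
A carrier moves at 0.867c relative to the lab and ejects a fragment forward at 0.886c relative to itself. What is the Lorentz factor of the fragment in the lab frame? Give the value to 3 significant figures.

γ ≈ 7.65

u_lab = (0.886 + 0.867)/(1 + 0.886×0.867) = 1.753/1.76816 = 0.991425
γ = 1/√(1 − 0.991425²) = 7.65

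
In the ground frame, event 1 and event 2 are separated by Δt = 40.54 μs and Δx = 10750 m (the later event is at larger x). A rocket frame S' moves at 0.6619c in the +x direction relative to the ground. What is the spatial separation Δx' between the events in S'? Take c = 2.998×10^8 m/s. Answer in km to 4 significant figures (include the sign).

γ = 1/√(1 − 0.6619²) = 1.33406
Δx' = γ(Δx − vΔt) = 1.33406 × (10750 m − 0.6619×(2.998×10^8 m/s)×40.54×10^-6 s)
= 1.33406 × (2705.34 m) = 3.609 km

Δx' ≈ 3.609 km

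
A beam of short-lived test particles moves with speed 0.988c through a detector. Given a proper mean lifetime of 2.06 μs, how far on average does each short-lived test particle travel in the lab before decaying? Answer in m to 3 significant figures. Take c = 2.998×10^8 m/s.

γ = 1/√(1 − 0.988²) = 6.4744
Dilated lifetime: Δt = γτ₀ = 6.4744 × 2.06 μs = 13.337 μs
d = vΔt = 0.988c × 13.337 μs = 2.9620×10^8 m/s × 1.3337×10^-5 s = 3950 m

d ≈ 3950 m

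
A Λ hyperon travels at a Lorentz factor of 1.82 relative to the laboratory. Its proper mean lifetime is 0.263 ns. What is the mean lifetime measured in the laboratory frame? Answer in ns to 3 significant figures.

Δt ≈ 0.479 ns

γ = 1.82 (given)
Time dilation: Δt = γτ₀ = 1.82 × 0.263 ns = 0.479 ns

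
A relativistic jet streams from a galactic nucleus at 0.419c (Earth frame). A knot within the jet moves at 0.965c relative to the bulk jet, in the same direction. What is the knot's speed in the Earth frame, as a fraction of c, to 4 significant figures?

Relativistic velocity addition: u = (u' + v)/(1 + u'v/c²)
= (0.965 + 0.419)/(1 + 0.965×0.419) = 1.384/1.40433 = 0.9855

u ≈ 0.9855c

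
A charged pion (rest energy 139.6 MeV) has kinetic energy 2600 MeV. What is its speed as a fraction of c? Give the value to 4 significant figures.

β ≈ 0.9987

γ = 1 + K/(m₀c²) = 1 + 2600/139.6 = 19.6246
β = √(1 − 1/γ²) = 0.9987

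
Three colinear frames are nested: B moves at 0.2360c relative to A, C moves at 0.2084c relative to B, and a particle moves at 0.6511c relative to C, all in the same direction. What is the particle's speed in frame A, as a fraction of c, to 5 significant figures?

u ≈ 0.84236c

Compose boost 2: (0.2084 + 0.2360)/(1 + 0.2084×0.2360) = 0.44440/1.049182 = 0.4235679
Compose boost 3: (0.6511 + 0.4235679)/(1 + 0.6511×0.4235679) = 1.074668/1.275785 = 0.84236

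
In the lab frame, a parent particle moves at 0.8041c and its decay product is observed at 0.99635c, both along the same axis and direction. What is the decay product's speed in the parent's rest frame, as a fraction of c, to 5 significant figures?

Inverse velocity addition: u' = (u − v)/(1 − uv/c²)
= (0.99635 − 0.8041)/(1 − 0.99635×0.8041) = 0.19225/0.1988350 = 0.96688

u' ≈ 0.96688c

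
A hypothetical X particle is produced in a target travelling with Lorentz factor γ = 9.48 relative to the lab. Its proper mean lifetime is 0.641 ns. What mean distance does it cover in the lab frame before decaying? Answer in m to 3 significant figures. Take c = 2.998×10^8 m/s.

β = √(1 − 1/γ²) = √(1 − 1/9.48²) = 0.99442
Dilated lifetime: Δt = γτ₀ = 9.48 × 0.641 ns = 6.0767 ns
d = vΔt = 0.99442c × 6.0767 ns = 2.9813×10^8 m/s × 6.0767×10^-9 s = 1.81 m

d ≈ 1.81 m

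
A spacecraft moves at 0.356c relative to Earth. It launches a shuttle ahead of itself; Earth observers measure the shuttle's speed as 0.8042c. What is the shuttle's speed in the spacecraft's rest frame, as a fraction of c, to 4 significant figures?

Inverse velocity addition: u' = (u − v)/(1 − uv/c²)
= (0.8042 − 0.356)/(1 − 0.8042×0.356) = 0.4482/0.713705 = 0.6280

u' ≈ 0.6280c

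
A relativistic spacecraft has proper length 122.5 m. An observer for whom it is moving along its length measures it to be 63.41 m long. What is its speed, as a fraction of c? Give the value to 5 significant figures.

β ≈ 0.85560

γ = L₀/L = 122.5/63.41 = 1.931872
β = √(1 − 1/γ²) = 0.85560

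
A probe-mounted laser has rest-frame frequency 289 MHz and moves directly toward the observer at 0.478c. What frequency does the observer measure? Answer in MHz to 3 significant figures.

f_obs ≈ 486 MHz

Relativistic Doppler: f_obs = f_src √((1+β)/(1−β))
= 289 × √(1.4780/0.52200) = 289 × 1.6827 = 486 MHz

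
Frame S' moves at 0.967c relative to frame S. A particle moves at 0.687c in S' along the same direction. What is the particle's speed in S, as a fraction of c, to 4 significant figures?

u ≈ 0.9938c

Relativistic velocity addition: u = (u' + v)/(1 + u'v/c²)
= (0.687 + 0.967)/(1 + 0.687×0.967) = 1.654/1.66433 = 0.9938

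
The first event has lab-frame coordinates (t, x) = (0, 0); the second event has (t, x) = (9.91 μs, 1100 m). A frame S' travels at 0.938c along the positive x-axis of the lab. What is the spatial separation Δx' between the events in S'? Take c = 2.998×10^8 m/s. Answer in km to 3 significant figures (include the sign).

γ = 1/√(1 − 0.938²) = 2.8849
Δx' = γ(Δx − vΔt) = 2.8849 × (1100 m − 0.938×(2.998×10^8 m/s)×9.91×10^-6 s)
= 2.8849 × (-1686.8 m) = -4.87 km

Δx' ≈ -4.87 km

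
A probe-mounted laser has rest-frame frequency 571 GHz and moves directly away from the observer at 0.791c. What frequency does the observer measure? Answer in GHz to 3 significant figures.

Relativistic Doppler: f_obs = f_src √((1−β)/(1+β))
= 571 × √(0.20900/1.7910) = 571 × 0.34161 = 195 GHz

f_obs ≈ 195 GHz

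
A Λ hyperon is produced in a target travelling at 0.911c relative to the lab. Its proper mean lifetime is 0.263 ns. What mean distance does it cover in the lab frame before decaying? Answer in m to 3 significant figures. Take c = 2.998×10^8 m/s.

d ≈ 0.174 m

γ = 1/√(1 − 0.911²) = 2.4248
Dilated lifetime: Δt = γτ₀ = 2.4248 × 0.263 ns = 0.63772 ns
d = vΔt = 0.911c × 0.63772 ns = 2.7312×10^8 m/s × 6.3772×10^-10 s = 0.174 m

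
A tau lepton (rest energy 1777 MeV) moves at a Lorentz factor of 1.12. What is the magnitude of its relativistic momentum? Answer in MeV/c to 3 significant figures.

β = √(1 − 1/γ²) = √(1 − 1/1.12²) = 0.45034
p = γβm₀c = 1.12 × 0.45034 × 1777 MeV/c = 896 MeV/c

p ≈ 896 MeV/c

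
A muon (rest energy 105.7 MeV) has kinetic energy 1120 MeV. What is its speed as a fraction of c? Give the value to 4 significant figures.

β ≈ 0.9963

γ = 1 + K/(m₀c²) = 1 + 1120/105.7 = 11.5960
β = √(1 − 1/γ²) = 0.9963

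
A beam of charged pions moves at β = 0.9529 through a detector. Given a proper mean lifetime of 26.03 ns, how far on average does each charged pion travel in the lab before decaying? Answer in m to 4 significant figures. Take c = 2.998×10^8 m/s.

γ = 1/√(1 − 0.9529²) = 3.29723
Dilated lifetime: Δt = γτ₀ = 3.29723 × 26.03 ns = 85.8270 ns
d = vΔt = 0.9529c × 85.8270 ns = 2.85679×10^8 m/s × 8.58270×10^-8 s = 24.52 m

d ≈ 24.52 m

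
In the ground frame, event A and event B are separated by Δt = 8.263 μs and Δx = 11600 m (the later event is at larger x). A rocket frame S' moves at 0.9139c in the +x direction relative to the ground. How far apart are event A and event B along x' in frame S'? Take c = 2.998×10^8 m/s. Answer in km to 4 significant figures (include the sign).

Δx' ≈ 23.00 km

γ = 1/√(1 − 0.9139²) = 2.46342
Δx' = γ(Δx − vΔt) = 2.46342 × (11600 m − 0.9139×(2.998×10^8 m/s)×8.263×10^-6 s)
= 2.46342 × (9336.04 m) = 23.00 km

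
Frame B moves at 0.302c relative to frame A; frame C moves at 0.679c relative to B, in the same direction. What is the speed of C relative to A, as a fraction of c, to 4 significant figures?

u ≈ 0.8141c

Compose boost 2: (0.679 + 0.302)/(1 + 0.679×0.302) = 0.9810/1.20506 = 0.8141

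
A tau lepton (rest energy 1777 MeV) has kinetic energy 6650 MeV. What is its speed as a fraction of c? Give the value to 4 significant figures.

γ = 1 + K/(m₀c²) = 1 + 6650/1777 = 4.74226
β = √(1 − 1/γ²) = 0.9775

β ≈ 0.9775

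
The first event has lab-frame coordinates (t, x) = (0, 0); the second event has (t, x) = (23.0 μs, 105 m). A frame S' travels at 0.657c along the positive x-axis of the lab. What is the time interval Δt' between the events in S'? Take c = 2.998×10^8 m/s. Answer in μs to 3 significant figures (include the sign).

γ = 1/√(1 − 0.657²) = 1.3265
Δt' = γ(Δt − vΔx/c²) = 1.3265 × (23.0 μs − 0.657×105 m / (2.998×10^8 m/s))
= 1.3265 × (22.770 μs) = 30.2 μs

Δt' ≈ 30.2 μs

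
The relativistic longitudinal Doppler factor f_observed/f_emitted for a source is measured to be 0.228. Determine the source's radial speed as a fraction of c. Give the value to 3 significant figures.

f_obs/f_src = √((1−β)/(1+β)) = 0.228  ⇒  (1−β)/(1+β) = 0.051984
β = |1 − D²|/(1 + D²) = |1 − 0.051984|/(1 + 0.051984) = 0.901

β ≈ 0.901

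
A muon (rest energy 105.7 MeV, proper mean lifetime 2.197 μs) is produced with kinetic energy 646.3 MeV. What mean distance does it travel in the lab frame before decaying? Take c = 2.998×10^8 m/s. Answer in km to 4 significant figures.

γ = 1 + K/(m₀c²) = 1 + 646.3/105.7 = 7.11447
β = √(1 − 1/γ²) = 0.990072
Dilated lifetime: γτ₀ = 7.11447 × 2.197 μs = 15.6305 μs
d = βc·γτ₀ = 0.990072 × (2.998×10^8 m/s) × 1.56305×10^-5 s = 4.640 km

d ≈ 4.640 km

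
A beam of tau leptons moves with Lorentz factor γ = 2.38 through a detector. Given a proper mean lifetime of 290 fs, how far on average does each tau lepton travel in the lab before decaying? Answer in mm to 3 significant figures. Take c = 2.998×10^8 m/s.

d ≈ 0.188 mm

β = √(1 − 1/γ²) = √(1 − 1/2.38²) = 0.90745
Dilated lifetime: Δt = γτ₀ = 2.38 × 290 fs = 690.20 fs
d = vΔt = 0.90745c × 690.20 fs = 2.7205×10^8 m/s × 6.9020×10^-13 s = 0.188 mm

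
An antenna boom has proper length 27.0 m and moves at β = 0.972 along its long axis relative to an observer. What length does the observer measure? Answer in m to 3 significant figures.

L ≈ 6.34 m

γ = 1/√(1 − 0.972²) = 4.2557
Length contraction: L = L₀/γ = 27.0/4.2557 = 6.34 m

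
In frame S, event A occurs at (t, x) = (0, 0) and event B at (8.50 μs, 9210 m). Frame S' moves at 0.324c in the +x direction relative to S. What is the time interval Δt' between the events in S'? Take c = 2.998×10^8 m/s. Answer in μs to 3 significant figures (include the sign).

γ = 1/√(1 − 0.324²) = 1.0570
Δt' = γ(Δt − vΔx/c²) = 1.0570 × (8.50 μs − 0.324×9210 m / (2.998×10^8 m/s))
= 1.0570 × (-1.4534 μs) = -1.54 μs

Δt' ≈ -1.54 μs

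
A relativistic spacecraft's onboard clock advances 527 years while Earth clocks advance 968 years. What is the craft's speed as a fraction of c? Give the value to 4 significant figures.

γ = Δt/τ₀ = 968/527 = 1.83681
β = √(1 − 1/γ²) = √(1 − 1/1.83681²) = 0.8388

β ≈ 0.8388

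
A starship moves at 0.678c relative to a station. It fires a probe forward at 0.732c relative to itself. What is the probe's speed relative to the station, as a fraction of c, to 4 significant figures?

u ≈ 0.9423c

Relativistic velocity addition: u = (u' + v)/(1 + u'v/c²)
= (0.732 + 0.678)/(1 + 0.732×0.678) = 1.410/1.49630 = 0.9423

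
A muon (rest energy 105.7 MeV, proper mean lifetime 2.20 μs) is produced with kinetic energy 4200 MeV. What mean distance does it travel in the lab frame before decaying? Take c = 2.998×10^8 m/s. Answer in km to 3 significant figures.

γ = 1 + K/(m₀c²) = 1 + 4200/105.7 = 40.735
β = √(1 − 1/γ²) = 0.99970
Dilated lifetime: γτ₀ = 40.735 × 2.20 μs = 89.617 μs
d = βc·γτ₀ = 0.99970 × (2.998×10^8 m/s) × 8.9617×10^-5 s = 26.9 km

d ≈ 26.9 km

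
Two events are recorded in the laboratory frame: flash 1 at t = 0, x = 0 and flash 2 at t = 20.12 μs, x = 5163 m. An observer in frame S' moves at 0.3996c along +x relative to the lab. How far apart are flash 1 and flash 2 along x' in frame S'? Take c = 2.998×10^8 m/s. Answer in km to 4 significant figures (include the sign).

Δx' ≈ 3.003 km

γ = 1/√(1 − 0.3996²) = 1.09088
Δx' = γ(Δx − vΔt) = 1.09088 × (5163 m − 0.3996×(2.998×10^8 m/s)×20.12×10^-6 s)
= 1.09088 × (2752.62 m) = 3.003 km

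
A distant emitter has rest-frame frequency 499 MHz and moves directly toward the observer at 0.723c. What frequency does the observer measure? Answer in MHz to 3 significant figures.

Relativistic Doppler: f_obs = f_src √((1+β)/(1−β))
= 499 × √(1.7230/0.27700) = 499 × 2.4940 = 1240 MHz

f_obs ≈ 1240 MHz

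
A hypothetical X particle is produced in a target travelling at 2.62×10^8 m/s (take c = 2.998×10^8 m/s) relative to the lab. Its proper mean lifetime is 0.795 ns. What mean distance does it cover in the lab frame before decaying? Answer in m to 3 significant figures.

d ≈ 0.429 m

β = v/c = 2.62×10^8 / 2.998×10^8 = 0.87392
γ = 1/√(1 − 0.87392²) = 2.0573
Dilated lifetime: Δt = γτ₀ = 2.0573 × 0.795 ns = 1.6355 ns
d = vΔt = 0.87392c × 1.6355 ns = 2.6200×10^8 m/s × 1.6355×10^-9 s = 0.429 m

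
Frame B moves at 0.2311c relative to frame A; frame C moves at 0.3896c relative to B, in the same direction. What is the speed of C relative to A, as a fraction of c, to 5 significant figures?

u ≈ 0.56943c

Compose boost 2: (0.3896 + 0.2311)/(1 + 0.3896×0.2311) = 0.62070/1.090037 = 0.56943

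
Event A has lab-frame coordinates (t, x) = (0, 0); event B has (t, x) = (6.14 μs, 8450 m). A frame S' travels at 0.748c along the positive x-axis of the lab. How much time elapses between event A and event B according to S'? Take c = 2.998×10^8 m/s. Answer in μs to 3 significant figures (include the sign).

γ = 1/√(1 − 0.748²) = 1.5067
Δt' = γ(Δt − vΔx/c²) = 1.5067 × (6.14 μs − 0.748×8450 m / (2.998×10^8 m/s))
= 1.5067 × (-14.943 μs) = -22.5 μs

Δt' ≈ -22.5 μs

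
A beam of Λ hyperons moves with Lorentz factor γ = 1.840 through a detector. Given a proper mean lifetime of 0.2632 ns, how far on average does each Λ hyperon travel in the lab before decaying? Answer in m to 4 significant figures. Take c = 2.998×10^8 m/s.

d ≈ 0.1219 m

β = √(1 − 1/γ²) = √(1 − 1/1.840²) = 0.839423
Dilated lifetime: Δt = γτ₀ = 1.840 × 0.2632 ns = 0.484288 ns
d = vΔt = 0.839423c × 0.484288 ns = 2.51659×10^8 m/s × 4.84288×10^-10 s = 0.1219 m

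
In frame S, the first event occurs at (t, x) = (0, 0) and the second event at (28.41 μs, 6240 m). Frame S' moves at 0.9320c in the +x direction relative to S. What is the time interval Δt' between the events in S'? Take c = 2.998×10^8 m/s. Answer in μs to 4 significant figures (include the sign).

Δt' ≈ 24.86 μs

γ = 1/√(1 − 0.9320²) = 2.75894
Δt' = γ(Δt − vΔx/c²) = 2.75894 × (28.41 μs − 0.9320×6240 m / (2.998×10^8 m/s))
= 2.75894 × (9.01147 μs) = 24.86 μs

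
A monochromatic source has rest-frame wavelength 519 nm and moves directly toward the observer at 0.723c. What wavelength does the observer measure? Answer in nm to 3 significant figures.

Relativistic Doppler: λ_obs = λ_src √((1−β)/(1+β))
= 519 × √(0.27700/1.7230) = 519 × 0.40096 = 208 nm

λ_obs ≈ 208 nm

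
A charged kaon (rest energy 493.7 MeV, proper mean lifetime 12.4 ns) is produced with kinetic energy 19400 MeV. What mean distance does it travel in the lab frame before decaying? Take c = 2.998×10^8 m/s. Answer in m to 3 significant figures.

γ = 1 + K/(m₀c²) = 1 + 19400/493.7 = 40.295
β = √(1 − 1/γ²) = 0.99969
Dilated lifetime: γτ₀ = 40.295 × 12.4 ns = 499.66 ns
d = βc·γτ₀ = 0.99969 × (2.998×10^8 m/s) × 4.9966×10^-7 s = 150 m

d ≈ 150 m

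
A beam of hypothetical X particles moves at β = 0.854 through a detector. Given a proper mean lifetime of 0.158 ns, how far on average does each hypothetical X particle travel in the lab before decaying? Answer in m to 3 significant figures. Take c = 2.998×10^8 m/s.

γ = 1/√(1 − 0.854²) = 1.9221
Dilated lifetime: Δt = γτ₀ = 1.9221 × 0.158 ns = 0.30369 ns
d = vΔt = 0.854c × 0.30369 ns = 2.5603×10^8 m/s × 3.0369×10^-10 s = 0.0778 m

d ≈ 0.0778 m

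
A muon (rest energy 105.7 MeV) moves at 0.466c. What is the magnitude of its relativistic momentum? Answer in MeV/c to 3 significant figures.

γ = 1/√(1 − 0.466²) = 1.1302
p = γβm₀c = 1.1302 × 0.466 × 105.7 MeV/c = 55.7 MeV/c

p ≈ 55.7 MeV/c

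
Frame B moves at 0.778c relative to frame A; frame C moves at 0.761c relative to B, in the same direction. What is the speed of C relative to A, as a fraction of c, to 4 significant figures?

u ≈ 0.9667c

Compose boost 2: (0.761 + 0.778)/(1 + 0.761×0.778) = 1.539/1.59206 = 0.9667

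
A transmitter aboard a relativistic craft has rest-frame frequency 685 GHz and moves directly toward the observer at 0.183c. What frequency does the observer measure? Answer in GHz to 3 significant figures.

Relativistic Doppler: f_obs = f_src √((1+β)/(1−β))
= 685 × √(1.1830/0.81700) = 685 × 1.2033 = 824 GHz

f_obs ≈ 824 GHz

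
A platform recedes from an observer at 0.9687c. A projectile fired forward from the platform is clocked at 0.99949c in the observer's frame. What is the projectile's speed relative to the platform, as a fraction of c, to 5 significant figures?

Inverse velocity addition: u' = (u − v)/(1 − uv/c²)
= (0.99949 − 0.9687)/(1 − 0.99949×0.9687) = 0.030790/0.03179404 = 0.96842

u' ≈ 0.96842c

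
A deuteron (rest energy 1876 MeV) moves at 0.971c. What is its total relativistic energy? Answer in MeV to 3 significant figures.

E ≈ 7850 MeV

γ = 1/√(1 − 0.971²) = 4.1827
E = γm₀c² = 4.1827 × 1876 MeV = 7850 MeV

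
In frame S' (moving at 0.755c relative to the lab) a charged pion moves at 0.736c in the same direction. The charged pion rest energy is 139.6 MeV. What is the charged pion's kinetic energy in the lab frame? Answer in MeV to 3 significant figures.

K ≈ 350 MeV

u_lab = (0.736 + 0.755)/(1 + 0.736×0.755) = 0.958423
γ = 1/√(1 − 0.958423²) = 3.5045
K = (γ − 1)m₀c² = (3.5045 − 1) × 139.6 = 2.5045 × 139.6 = 350 MeV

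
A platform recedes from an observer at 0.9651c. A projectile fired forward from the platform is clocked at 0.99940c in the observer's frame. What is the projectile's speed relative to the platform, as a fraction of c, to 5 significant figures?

Inverse velocity addition: u' = (u − v)/(1 − uv/c²)
= (0.99940 − 0.9651)/(1 − 0.99940×0.9651) = 0.034300/0.03547906 = 0.96677

u' ≈ 0.96677c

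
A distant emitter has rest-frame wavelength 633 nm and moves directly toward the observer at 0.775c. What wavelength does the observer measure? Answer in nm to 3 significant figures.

λ_obs ≈ 225 nm

Relativistic Doppler: λ_obs = λ_src √((1−β)/(1+β))
= 633 × √(0.22500/1.7750) = 633 × 0.35603 = 225 nm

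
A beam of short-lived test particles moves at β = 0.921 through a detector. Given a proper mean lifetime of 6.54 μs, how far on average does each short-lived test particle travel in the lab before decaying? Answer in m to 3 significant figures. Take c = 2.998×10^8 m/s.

γ = 1/√(1 − 0.921²) = 2.5670
Dilated lifetime: Δt = γτ₀ = 2.5670 × 6.54 μs = 16.788 μs
d = vΔt = 0.921c × 16.788 μs = 2.7612×10^8 m/s × 1.6788×10^-5 s = 4640 m

d ≈ 4640 m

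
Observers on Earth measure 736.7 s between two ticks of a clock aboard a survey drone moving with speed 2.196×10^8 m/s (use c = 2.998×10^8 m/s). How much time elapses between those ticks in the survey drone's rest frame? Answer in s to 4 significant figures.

τ₀ ≈ 501.5 s

β = v/c = 2.196×10^8 / 2.998×10^8 = 0.732488
γ = 1/√(1 − 0.732488²) = 1.46890
Proper time: τ₀ = Δt/γ = 736.7/1.46890 = 501.5 s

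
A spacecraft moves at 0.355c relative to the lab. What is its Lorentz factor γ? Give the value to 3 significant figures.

γ ≈ 1.07

γ = 1/√(1 − β²) = 1/√(1 − 0.355²) = 1/√(0.87397) = 1.07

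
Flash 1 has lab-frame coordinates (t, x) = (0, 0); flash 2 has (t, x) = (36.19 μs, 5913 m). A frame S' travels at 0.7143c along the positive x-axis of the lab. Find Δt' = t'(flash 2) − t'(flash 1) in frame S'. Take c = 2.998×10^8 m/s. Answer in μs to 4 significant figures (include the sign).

Δt' ≈ 31.58 μs

γ = 1/√(1 − 0.7143²) = 1.42890
Δt' = γ(Δt − vΔx/c²) = 1.42890 × (36.19 μs − 0.7143×5913 m / (2.998×10^8 m/s))
= 1.42890 × (22.1018 μs) = 31.58 μs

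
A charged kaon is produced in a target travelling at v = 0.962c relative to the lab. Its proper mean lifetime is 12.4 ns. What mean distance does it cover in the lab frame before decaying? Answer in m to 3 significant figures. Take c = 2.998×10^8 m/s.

d ≈ 13.1 m

γ = 1/√(1 − 0.962²) = 3.6623
Dilated lifetime: Δt = γτ₀ = 3.6623 × 12.4 ns = 45.413 ns
d = vΔt = 0.962c × 45.413 ns = 2.8841×10^8 m/s × 4.5413×10^-8 s = 13.1 m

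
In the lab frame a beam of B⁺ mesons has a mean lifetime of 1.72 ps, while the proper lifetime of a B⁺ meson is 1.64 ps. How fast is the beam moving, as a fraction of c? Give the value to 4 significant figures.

β ≈ 0.3014

γ = Δt/τ₀ = 1.72/1.64 = 1.04878
β = √(1 − 1/γ²) = √(1 − 1/1.04878²) = 0.3014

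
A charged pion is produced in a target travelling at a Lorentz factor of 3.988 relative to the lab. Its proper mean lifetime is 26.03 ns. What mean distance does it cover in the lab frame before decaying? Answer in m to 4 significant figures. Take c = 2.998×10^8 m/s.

β = √(1 − 1/γ²) = √(1 − 1/3.988²) = 0.968051
Dilated lifetime: Δt = γτ₀ = 3.988 × 26.03 ns = 103.808 ns
d = vΔt = 0.968051c × 103.808 ns = 2.90222×10^8 m/s × 1.03808×10^-7 s = 30.13 m

d ≈ 30.13 m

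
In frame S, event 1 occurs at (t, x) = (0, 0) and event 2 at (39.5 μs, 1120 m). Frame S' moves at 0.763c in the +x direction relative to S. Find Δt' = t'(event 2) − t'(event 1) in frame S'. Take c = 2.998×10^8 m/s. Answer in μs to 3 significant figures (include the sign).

γ = 1/√(1 − 0.763²) = 1.5470
Δt' = γ(Δt − vΔx/c²) = 1.5470 × (39.5 μs − 0.763×1120 m / (2.998×10^8 m/s))
= 1.5470 × (36.650 μs) = 56.7 μs

Δt' ≈ 56.7 μs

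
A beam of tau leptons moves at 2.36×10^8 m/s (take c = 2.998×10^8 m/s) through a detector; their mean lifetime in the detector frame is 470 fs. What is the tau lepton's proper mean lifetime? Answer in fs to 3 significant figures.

β = v/c = 2.36×10^8 / 2.998×10^8 = 0.78719
γ = 1/√(1 − 0.78719²) = 1.6215
Proper time: τ₀ = Δt/γ = 470/1.6215 = 290 fs

τ₀ ≈ 290 fs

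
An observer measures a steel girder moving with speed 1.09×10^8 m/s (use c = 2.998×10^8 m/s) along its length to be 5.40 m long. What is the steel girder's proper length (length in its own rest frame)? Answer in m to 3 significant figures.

β = v/c = 1.09×10^8 / 2.998×10^8 = 0.36358
γ = 1/√(1 − 0.36358²) = 1.0735
L₀ = γL = 1.0735 × 5.40 = 5.80 m

L₀ ≈ 5.80 m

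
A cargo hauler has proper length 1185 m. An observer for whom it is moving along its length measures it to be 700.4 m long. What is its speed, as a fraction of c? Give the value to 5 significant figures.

β ≈ 0.80663

γ = L₀/L = 1185/700.4 = 1.691890
β = √(1 − 1/γ²) = 0.80663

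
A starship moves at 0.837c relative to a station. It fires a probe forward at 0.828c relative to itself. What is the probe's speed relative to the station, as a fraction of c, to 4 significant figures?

u ≈ 0.9834c

Relativistic velocity addition: u = (u' + v)/(1 + u'v/c²)
= (0.828 + 0.837)/(1 + 0.828×0.837) = 1.665/1.69304 = 0.9834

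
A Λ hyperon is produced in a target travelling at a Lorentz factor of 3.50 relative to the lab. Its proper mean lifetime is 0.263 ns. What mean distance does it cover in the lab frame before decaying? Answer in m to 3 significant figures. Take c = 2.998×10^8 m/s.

β = √(1 − 1/γ²) = √(1 − 1/3.50²) = 0.95831
Dilated lifetime: Δt = γτ₀ = 3.50 × 0.263 ns = 0.92050 ns
d = vΔt = 0.95831c × 0.92050 ns = 2.8730×10^8 m/s × 9.2050×10^-10 s = 0.264 m

d ≈ 0.264 m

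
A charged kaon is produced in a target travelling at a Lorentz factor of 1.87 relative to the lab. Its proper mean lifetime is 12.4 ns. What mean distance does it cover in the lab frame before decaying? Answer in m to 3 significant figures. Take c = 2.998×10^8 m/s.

d ≈ 5.87 m

β = √(1 − 1/γ²) = √(1 − 1/1.87²) = 0.84500
Dilated lifetime: Δt = γτ₀ = 1.87 × 12.4 ns = 23.188 ns
d = vΔt = 0.84500c × 23.188 ns = 2.5333×10^8 m/s × 2.3188×10^-8 s = 5.87 m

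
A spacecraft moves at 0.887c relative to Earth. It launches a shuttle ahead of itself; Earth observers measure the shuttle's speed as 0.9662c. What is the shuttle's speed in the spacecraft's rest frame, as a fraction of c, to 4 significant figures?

Inverse velocity addition: u' = (u − v)/(1 − uv/c²)
= (0.9662 − 0.887)/(1 − 0.9662×0.887) = 0.07920/0.142981 = 0.5539

u' ≈ 0.5539c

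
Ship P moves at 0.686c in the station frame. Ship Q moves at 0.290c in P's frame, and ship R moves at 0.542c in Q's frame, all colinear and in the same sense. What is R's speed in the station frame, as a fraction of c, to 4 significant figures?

u ≈ 0.9409c

Compose boost 2: (0.290 + 0.686)/(1 + 0.290×0.686) = 0.9760/1.19894 = 0.814052
Compose boost 3: (0.542 + 0.814052)/(1 + 0.542×0.814052) = 1.35605/1.44122 = 0.9409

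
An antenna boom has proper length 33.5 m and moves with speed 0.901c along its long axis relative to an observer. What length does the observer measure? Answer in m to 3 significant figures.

L ≈ 14.5 m

γ = 1/√(1 − 0.901²) = 2.3051
Length contraction: L = L₀/γ = 33.5/2.3051 = 14.5 m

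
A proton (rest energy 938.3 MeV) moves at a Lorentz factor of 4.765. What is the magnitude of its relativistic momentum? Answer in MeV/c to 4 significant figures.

β = √(1 − 1/γ²) = √(1 − 1/4.765²) = 0.977731
p = γβm₀c = 4.765 × 0.977731 × 938.3 MeV/c = 4371 MeV/c

p ≈ 4371 MeV/c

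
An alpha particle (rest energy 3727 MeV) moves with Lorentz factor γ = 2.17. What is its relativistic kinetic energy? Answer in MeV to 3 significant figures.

K ≈ 4360 MeV

γ = 2.17 (given)
K = (γ − 1)m₀c² = (2.17 − 1) × 3727 MeV = 1.1700 × 3727 MeV = 4360 MeV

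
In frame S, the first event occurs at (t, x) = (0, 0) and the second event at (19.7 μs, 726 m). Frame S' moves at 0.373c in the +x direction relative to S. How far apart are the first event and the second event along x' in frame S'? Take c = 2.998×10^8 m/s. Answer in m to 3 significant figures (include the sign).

γ = 1/√(1 − 0.373²) = 1.0778
Δx' = γ(Δx − vΔt) = 1.0778 × (726 m − 0.373×(2.998×10^8 m/s)×19.7×10^-6 s)
= 1.0778 × (-1477.0 m) = -1590 m

Δx' ≈ -1590 m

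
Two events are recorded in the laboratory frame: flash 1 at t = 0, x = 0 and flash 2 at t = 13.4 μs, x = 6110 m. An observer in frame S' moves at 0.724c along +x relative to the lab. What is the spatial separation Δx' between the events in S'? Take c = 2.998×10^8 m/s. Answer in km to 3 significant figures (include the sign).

Δx' ≈ 4.64 km

γ = 1/√(1 − 0.724²) = 1.4497
Δx' = γ(Δx − vΔt) = 1.4497 × (6110 m − 0.724×(2.998×10^8 m/s)×13.4×10^-6 s)
= 1.4497 × (3201.5 m) = 4.64 km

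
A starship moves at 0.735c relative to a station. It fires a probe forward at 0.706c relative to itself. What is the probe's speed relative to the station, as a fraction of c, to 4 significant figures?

Relativistic velocity addition: u = (u' + v)/(1 + u'v/c²)
= (0.706 + 0.735)/(1 + 0.706×0.735) = 1.441/1.51891 = 0.9487

u ≈ 0.9487c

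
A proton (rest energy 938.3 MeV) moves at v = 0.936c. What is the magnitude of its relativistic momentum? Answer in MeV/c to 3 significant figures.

p ≈ 2500 MeV/c

γ = 1/√(1 − 0.936²) = 2.8409
p = γβm₀c = 2.8409 × 0.936 × 938.3 MeV/c = 2500 MeV/c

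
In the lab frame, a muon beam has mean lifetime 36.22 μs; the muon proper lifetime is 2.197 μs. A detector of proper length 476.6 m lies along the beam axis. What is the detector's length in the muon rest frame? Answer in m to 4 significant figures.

L ≈ 28.91 m

Time dilation ⇒ γ = Δt/τ₀ = 36.22/2.197 = 16.4861
Length contraction: L = L₀/γ = 476.6/16.4861 = 28.91 m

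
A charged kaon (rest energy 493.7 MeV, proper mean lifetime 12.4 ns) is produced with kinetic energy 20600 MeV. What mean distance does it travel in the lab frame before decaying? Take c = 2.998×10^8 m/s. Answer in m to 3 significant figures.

γ = 1 + K/(m₀c²) = 1 + 20600/493.7 = 42.726
β = √(1 − 1/γ²) = 0.99973
Dilated lifetime: γτ₀ = 42.726 × 12.4 ns = 529.80 ns
d = βc·γτ₀ = 0.99973 × (2.998×10^8 m/s) × 5.2980×10^-7 s = 159 m

d ≈ 159 m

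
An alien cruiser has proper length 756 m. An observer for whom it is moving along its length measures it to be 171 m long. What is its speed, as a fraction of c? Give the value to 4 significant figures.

γ = L₀/L = 756/171 = 4.42105
β = √(1 − 1/γ²) = 0.9741

β ≈ 0.9741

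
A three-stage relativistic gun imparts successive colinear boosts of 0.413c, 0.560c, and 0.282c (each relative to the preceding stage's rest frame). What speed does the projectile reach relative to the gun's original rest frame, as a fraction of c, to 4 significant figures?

u ≈ 0.8768c

Compose boost 2: (0.560 + 0.413)/(1 + 0.560×0.413) = 0.9730/1.23128 = 0.790235
Compose boost 3: (0.282 + 0.790235)/(1 + 0.282×0.790235) = 1.07223/1.22285 = 0.8768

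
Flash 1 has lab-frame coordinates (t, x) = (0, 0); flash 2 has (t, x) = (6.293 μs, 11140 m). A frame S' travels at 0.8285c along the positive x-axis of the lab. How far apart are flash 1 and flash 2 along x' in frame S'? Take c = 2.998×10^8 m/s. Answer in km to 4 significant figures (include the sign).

γ = 1/√(1 − 0.8285²) = 1.78575
Δx' = γ(Δx − vΔt) = 1.78575 × (11140 m − 0.8285×(2.998×10^8 m/s)×6.293×10^-6 s)
= 1.78575 × (9576.92 m) = 17.10 km

Δx' ≈ 17.10 km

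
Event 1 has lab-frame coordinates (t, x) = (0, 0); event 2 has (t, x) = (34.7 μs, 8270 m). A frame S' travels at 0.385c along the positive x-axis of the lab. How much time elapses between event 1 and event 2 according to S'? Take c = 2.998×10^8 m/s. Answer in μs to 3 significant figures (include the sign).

Δt' ≈ 26.1 μs

γ = 1/√(1 − 0.385²) = 1.0835
Δt' = γ(Δt − vΔx/c²) = 1.0835 × (34.7 μs − 0.385×8270 m / (2.998×10^8 m/s))
= 1.0835 × (24.080 μs) = 26.1 μs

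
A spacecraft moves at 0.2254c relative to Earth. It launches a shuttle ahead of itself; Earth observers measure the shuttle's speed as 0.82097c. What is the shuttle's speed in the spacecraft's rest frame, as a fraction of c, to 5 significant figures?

Inverse velocity addition: u' = (u − v)/(1 − uv/c²)
= (0.82097 − 0.2254)/(1 − 0.82097×0.2254) = 0.59557/0.8149534 = 0.73080

u' ≈ 0.73080c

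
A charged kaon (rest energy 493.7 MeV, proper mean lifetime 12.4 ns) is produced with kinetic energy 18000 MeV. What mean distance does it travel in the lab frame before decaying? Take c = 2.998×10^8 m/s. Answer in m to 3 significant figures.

d ≈ 139 m

γ = 1 + K/(m₀c²) = 1 + 18000/493.7 = 37.459
β = √(1 − 1/γ²) = 0.99964
Dilated lifetime: γτ₀ = 37.459 × 12.4 ns = 464.50 ns
d = βc·γτ₀ = 0.99964 × (2.998×10^8 m/s) × 4.6450×10^-7 s = 139 m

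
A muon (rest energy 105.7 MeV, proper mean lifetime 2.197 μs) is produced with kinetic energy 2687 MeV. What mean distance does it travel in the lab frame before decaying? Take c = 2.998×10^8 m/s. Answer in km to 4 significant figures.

γ = 1 + K/(m₀c²) = 1 + 2687/105.7 = 26.4210
β = √(1 − 1/γ²) = 0.999283
Dilated lifetime: γτ₀ = 26.4210 × 2.197 μs = 58.0469 μs
d = βc·γτ₀ = 0.999283 × (2.998×10^8 m/s) × 5.80469×10^-5 s = 17.39 km

d ≈ 17.39 km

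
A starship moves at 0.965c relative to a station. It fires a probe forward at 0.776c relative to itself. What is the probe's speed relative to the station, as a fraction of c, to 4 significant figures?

Relativistic velocity addition: u = (u' + v)/(1 + u'v/c²)
= (0.776 + 0.965)/(1 + 0.776×0.965) = 1.741/1.74884 = 0.9955

u ≈ 0.9955c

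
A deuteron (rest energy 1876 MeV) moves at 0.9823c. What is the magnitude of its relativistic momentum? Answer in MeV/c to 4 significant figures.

γ = 1/√(1 − 0.9823²) = 5.33862
p = γβm₀c = 5.33862 × 0.9823 × 1876 MeV/c = 9838 MeV/c

p ≈ 9838 MeV/c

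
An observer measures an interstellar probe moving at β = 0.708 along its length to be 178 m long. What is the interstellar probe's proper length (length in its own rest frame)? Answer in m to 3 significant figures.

L₀ ≈ 252 m

γ = 1/√(1 − 0.708²) = 1.4160
L₀ = γL = 1.4160 × 178 = 252 m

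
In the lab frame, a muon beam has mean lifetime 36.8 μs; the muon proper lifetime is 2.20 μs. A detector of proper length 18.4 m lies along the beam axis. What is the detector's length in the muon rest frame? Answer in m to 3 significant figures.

Time dilation ⇒ γ = Δt/τ₀ = 36.8/2.20 = 16.727
Length contraction: L = L₀/γ = 18.4/16.727 = 1.10 m

L ≈ 1.10 m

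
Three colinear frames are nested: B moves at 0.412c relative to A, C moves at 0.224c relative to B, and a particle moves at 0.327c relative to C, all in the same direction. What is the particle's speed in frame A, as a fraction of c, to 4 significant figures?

Compose boost 2: (0.224 + 0.412)/(1 + 0.224×0.412) = 0.6360/1.09229 = 0.582264
Compose boost 3: (0.327 + 0.582264)/(1 + 0.327×0.582264) = 0.909264/1.19040 = 0.7638

u ≈ 0.7638c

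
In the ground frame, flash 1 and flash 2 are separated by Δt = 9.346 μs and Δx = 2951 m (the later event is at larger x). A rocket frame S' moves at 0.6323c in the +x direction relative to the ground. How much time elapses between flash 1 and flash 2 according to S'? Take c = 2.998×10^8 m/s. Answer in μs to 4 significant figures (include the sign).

γ = 1/√(1 − 0.6323²) = 1.29078
Δt' = γ(Δt − vΔx/c²) = 1.29078 × (9.346 μs − 0.6323×2951 m / (2.998×10^8 m/s))
= 1.29078 × (3.12213 μs) = 4.030 μs

Δt' ≈ 4.030 μs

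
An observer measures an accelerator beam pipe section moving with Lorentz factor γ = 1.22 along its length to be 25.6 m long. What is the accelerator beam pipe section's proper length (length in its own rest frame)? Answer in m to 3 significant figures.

L₀ ≈ 31.2 m

γ = 1.22 (given)
L₀ = γL = 1.22 × 25.6 = 31.2 m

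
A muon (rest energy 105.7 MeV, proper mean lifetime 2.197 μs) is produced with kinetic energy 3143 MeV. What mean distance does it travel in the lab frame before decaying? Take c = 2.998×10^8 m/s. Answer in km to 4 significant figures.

d ≈ 20.23 km

γ = 1 + K/(m₀c²) = 1 + 3143/105.7 = 30.7351
β = √(1 − 1/γ²) = 0.999471
Dilated lifetime: γτ₀ = 30.7351 × 2.197 μs = 67.5250 μs
d = βc·γτ₀ = 0.999471 × (2.998×10^8 m/s) × 6.75250×10^-5 s = 20.23 km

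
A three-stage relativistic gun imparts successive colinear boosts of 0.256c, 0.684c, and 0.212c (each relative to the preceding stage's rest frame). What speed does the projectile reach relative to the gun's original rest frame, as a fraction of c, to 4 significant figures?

Compose boost 2: (0.684 + 0.256)/(1 + 0.684×0.256) = 0.9400/1.17510 = 0.799929
Compose boost 3: (0.212 + 0.799929)/(1 + 0.212×0.799929) = 1.01193/1.16958 = 0.8652

u ≈ 0.8652c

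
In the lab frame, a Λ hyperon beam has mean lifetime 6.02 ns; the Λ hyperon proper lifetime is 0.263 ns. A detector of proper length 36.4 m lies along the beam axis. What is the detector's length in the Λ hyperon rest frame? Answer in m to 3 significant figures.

Time dilation ⇒ γ = Δt/τ₀ = 6.02/0.263 = 22.890
Length contraction: L = L₀/γ = 36.4/22.890 = 1.59 m

L ≈ 1.59 m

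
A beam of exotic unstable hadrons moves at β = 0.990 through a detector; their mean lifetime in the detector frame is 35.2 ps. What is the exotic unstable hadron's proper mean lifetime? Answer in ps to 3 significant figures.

τ₀ ≈ 4.97 ps

γ = 1/√(1 − 0.990²) = 7.0888
Proper time: τ₀ = Δt/γ = 35.2/7.0888 = 4.97 ps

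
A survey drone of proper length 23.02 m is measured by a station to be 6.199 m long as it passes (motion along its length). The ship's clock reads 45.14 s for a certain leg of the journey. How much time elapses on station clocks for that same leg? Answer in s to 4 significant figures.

Length contraction ⇒ γ = L₀/L = 23.02/6.199 = 3.71350
Time dilation: Δt = γτ₀ = 3.71350 × 45.14 s = 167.6 s

Δt ≈ 167.6 s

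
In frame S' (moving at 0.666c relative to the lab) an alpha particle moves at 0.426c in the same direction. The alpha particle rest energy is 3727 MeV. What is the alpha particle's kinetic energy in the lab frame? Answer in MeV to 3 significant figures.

K ≈ 3360 MeV

u_lab = (0.426 + 0.666)/(1 + 0.426×0.666) = 0.850655
γ = 1/√(1 − 0.850655²) = 1.9021
K = (γ − 1)m₀c² = (1.9021 − 1) × 3727 = 0.90214 × 3727 = 3360 MeV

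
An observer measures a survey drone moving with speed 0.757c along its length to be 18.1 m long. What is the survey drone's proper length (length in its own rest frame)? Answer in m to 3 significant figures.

γ = 1/√(1 − 0.757²) = 1.5304
L₀ = γL = 1.5304 × 18.1 = 27.7 m

L₀ ≈ 27.7 m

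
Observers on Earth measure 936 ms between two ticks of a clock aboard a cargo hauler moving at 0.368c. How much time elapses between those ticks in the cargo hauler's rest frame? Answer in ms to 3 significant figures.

τ₀ ≈ 870 ms

γ = 1/√(1 − 0.368²) = 1.0755
Proper time: τ₀ = Δt/γ = 936/1.0755 = 870 ms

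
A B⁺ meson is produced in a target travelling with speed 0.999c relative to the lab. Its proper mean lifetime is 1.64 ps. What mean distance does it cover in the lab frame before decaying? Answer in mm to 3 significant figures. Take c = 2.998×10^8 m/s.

d ≈ 11.0 mm

γ = 1/√(1 − 0.999²) = 22.366
Dilated lifetime: Δt = γτ₀ = 22.366 × 1.64 ps = 36.681 ps
d = vΔt = 0.999c × 36.681 ps = 2.9950×10^8 m/s × 3.6681×10^-11 s = 11.0 mm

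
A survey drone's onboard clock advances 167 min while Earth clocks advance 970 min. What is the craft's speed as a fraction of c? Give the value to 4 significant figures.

β ≈ 0.9851

γ = Δt/τ₀ = 970/167 = 5.80838
β = √(1 − 1/γ²) = √(1 − 1/5.80838²) = 0.9851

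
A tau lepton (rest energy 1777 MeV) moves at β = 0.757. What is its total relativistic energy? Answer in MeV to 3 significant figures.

E ≈ 2720 MeV

γ = 1/√(1 − 0.757²) = 1.5304
E = γm₀c² = 1.5304 × 1777 MeV = 2720 MeV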